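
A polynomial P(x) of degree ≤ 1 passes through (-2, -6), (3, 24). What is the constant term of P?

6

Write P(x) = ax + b. Substituting each data point gives a linear system:
  -2a + b = -6
  3a + b = 24
Solving the system yields a = 6, b = 6.
So P(x) = 6x + 6.
The constant term is 6.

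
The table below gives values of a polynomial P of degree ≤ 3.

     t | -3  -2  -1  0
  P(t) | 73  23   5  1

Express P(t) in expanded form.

P(t) = -3t^3 - 2t^2 - 3t + 1

Using the Lagrange interpolation formula with nodes -3, -2, -1, 0:
  L_0(t) = (t + 2)(t + 1)t / -6
  L_1(t) = (t + 3)(t + 1)t / 2
  L_2(t) = (t + 3)(t + 2)t / -2
  L_3(t) = (t + 3)(t + 2)(t + 1) / 6
Then P(t) = 73·L_0(t) + 23·L_1(t) + 5·L_2(t) + 1·L_3(t).
Expanding and collecting terms gives P(t) = -3t^3 - 2t^2 - 3t + 1.
Check: P(0) = 1. ✓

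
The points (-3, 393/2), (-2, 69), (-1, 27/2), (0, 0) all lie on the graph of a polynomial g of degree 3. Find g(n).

Write g(n) = an^3 + bn^2 + cn + d. Substituting each data point gives a linear system:
  -27a + 9b - 3c + d = 393/2
  -8a + 4b - 2c + d = 69
  -a + b - c + d = 27/2
  d = 0
Solving the system yields a = -5, b = 6, c = -5/2, d = 0.
So g(n) = -5n^3 + 6n^2 - (5/2)n.
Check: g(0) = 0. ✓

g(n) = -5n^3 + 6n^2 - (5/2)n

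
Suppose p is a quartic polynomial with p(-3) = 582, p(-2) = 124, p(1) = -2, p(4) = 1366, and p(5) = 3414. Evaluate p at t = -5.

4174

Using the Lagrange interpolation formula with nodes -3, -2, 1, 4, 5:
  L_0(t) = (t + 2)(t - 1)(t - 4)(t - 5) / 224
  L_1(t) = (t + 3)(t - 1)(t - 4)(t - 5) / -126
  L_2(t) = (t + 3)(t + 2)(t - 4)(t - 5) / 144
  L_3(t) = (t + 3)(t + 2)(t - 1)(t - 5) / -126
  L_4(t) = (t + 3)(t + 2)(t - 1)(t - 4) / 224
Then p(t) = 582·L_0(t) + 124·L_1(t) - 2·L_2(t) + 1366·L_3(t) + 3414·L_4(t).
Expanding and collecting terms gives p(t) = 6t^4 - 3t^3 + 2t^2 - t - 6.
Evaluating at t = -5: p(-5) = 4174.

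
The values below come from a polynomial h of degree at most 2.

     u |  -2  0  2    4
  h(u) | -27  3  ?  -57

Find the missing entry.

-7

On equispaced nodes a degree-2 polynomial has vanishing third forward difference, so
  - h(-2) + 3·h(0) - 3·h(2) + h(4) = 0.
Substituting the known values and solving for h(2):
  -3·h(2) = 21
  h(2) = -7.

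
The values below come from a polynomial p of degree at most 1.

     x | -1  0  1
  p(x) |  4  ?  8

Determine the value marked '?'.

The 2 known points determine the degree-1 polynomial uniquely.
Write p(x) = ax + b. Substituting each data point gives a linear system:
  -a + b = 4
  a + b = 8
Solving the system yields a = 2, b = 6.
So p(x) = 2x + 6.
Then p(0) = 6.

6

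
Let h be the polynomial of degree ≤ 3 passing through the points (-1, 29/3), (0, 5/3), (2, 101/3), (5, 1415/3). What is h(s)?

h(s) = 3s^3 + 5s^2 - 6s + 5/3

Write h(s) = as^3 + bs^2 + cs + d. Substituting each data point gives a linear system:
  -a + b - c + d = 29/3
  d = 5/3
  8a + 4b + 2c + d = 101/3
  125a + 25b + 5c + d = 1415/3
Solving the system yields a = 3, b = 5, c = -6, d = 5/3.
So h(s) = 3s^3 + 5s^2 - 6s + 5/3.
Check: h(5) = 1415/3. ✓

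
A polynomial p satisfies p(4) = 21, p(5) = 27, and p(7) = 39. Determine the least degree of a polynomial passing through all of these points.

Divided differences on the nodes 4, 5, 7:
  order 0: 21  27  39
  order 1: 6  6
  order 2: 0
The order-1 divided differences are all 6 (nonzero) and every higher order vanishes, so the data lies on a polynomial of degree exactly 1.

1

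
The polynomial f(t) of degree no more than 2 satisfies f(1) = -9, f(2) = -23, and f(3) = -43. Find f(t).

f(t) = -3t^2 - 5t - 1

Write f(t) = at^2 + bt + c. Substituting each data point gives a linear system:
  a + b + c = -9
  4a + 2b + c = -23
  9a + 3b + c = -43
Solving the system yields a = -3, b = -5, c = -1.
So f(t) = -3t² - 5t - 1.
Check: f(1) = -9. ✓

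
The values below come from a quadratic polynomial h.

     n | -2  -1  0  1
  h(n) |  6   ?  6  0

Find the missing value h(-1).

8

On equispaced nodes a degree-2 polynomial has vanishing third forward difference, so
  - h(-2) + 3·h(-1) - 3·h(0) + h(1) = 0.
Substituting the known values and solving for h(-1):
  3·h(-1) = 24
  h(-1) = 8.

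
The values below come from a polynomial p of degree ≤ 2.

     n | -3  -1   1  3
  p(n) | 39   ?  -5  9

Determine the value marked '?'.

5

The 3 known points determine the degree-2 polynomial uniquely.
Write p(n) = an^2 + bn + c. Substituting each data point gives a linear system:
  9a - 3b + c = 39
  a + b + c = -5
  9a + 3b + c = 9
Solving the system yields a = 3, b = -5, c = -3.
So p(n) = 3n^2 - 5n - 3.
Then p(-1) = 5.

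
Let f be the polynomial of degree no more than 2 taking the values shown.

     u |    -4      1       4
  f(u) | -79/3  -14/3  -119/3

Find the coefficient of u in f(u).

Write f(u) = au^2 + bu + c. Substituting each data point gives a linear system:
  16a - 4b + c = -79/3
  a + b + c = -14/3
  16a + 4b + c = -119/3
Solving the system yields a = -2, b = -5/3, c = -1.
So f(u) = -2u^2 - (5/3)u - 1.
The coefficient of u is -5/3.

-5/3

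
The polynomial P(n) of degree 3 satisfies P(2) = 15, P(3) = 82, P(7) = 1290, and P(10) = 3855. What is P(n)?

Using the Lagrange interpolation formula with nodes 2, 3, 7, 10:
  L_0(n) = (n - 3)(n - 7)(n - 10) / -40
  L_1(n) = (n - 2)(n - 7)(n - 10) / 28
  L_2(n) = (n - 2)(n - 3)(n - 10) / -60
  L_3(n) = (n - 2)(n - 3)(n - 7) / 168
Then P(n) = 15·L_0(n) + 82·L_1(n) + 1290·L_2(n) + 3855·L_3(n).
Expanding and collecting terms gives P(n) = 4n³ - n² - 4n - 5.
Check: P(7) = 1290. ✓

P(n) = 4n^3 - n^2 - 4n - 5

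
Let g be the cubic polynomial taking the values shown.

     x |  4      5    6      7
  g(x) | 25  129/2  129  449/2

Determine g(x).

Write g(x) = ax^3 + bx^2 + cx + d. Substituting each data point gives a linear system:
  64a + 16b + 4c + d = 25
  125a + 25b + 5c + d = 129/2
  216a + 36b + 6c + d = 129
  343a + 49b + 7c + d = 449/2
Solving the system yields a = 1, b = -5/2, c = 1, d = -3.
So g(x) = x³ - (5/2)x² + x - 3.
Check: g(4) = 25. ✓

g(x) = x^3 - (5/2)x^2 + x - 3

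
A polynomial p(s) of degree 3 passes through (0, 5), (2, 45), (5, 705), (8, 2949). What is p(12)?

Write p(s) = as^3 + bs^2 + cs + d. Substituting each data point gives a linear system:
  d = 5
  8a + 4b + 2c + d = 45
  125a + 25b + 5c + d = 705
  512a + 64b + 8c + d = 2949
Solving the system yields a = 6, b = -2, c = 0, d = 5.
So p(s) = 6s^3 - 2s^2 + 5.
Then p(12) = 10085.

10085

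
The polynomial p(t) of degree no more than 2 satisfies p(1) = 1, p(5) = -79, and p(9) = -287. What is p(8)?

-223

Using the Lagrange interpolation formula with nodes 1, 5, 9:
  L_0(t) = (t - 5)(t - 9) / 32
  L_1(t) = (t - 1)(t - 9) / -16
  L_2(t) = (t - 1)(t - 5) / 32
Then p(t) = 1·L_0(t) - 79·L_1(t) - 287·L_2(t).
Expanding and collecting terms gives p(t) = -4t² + 4t + 1.
Evaluating at t = 8: p(8) = -223.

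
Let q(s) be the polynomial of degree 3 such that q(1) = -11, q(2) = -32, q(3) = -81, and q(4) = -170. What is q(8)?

Using the Lagrange interpolation formula with nodes 1, 2, 3, 4:
  L_0(s) = (s - 2)(s - 3)(s - 4) / -6
  L_1(s) = (s - 1)(s - 3)(s - 4) / 2
  L_2(s) = (s - 1)(s - 2)(s - 4) / -2
  L_3(s) = (s - 1)(s - 2)(s - 3) / 6
Then q(s) = -11·L_0(s) - 32·L_1(s) - 81·L_2(s) - 170·L_3(s).
Expanding and collecting terms gives q(s) = -2s^3 - 2s^2 - s - 6.
Evaluating at s = 8: q(8) = -1166.

-1166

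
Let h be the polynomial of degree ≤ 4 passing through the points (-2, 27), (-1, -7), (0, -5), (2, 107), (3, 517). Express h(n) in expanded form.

Write h(n) = an^4 + bn^3 + cn^2 + dn + e. Substituting each data point gives a linear system:
  16a - 8b + 4c - 2d + e = 27
  a - b + c - d + e = -7
  e = -5
  16a + 8b + 4c + 2d + e = 107
  81a + 27b + 9c + 3d + e = 517
Solving the system yields a = 5, b = 5, c = -2, d = 0, e = -5.
So h(n) = 5n^4 + 5n^3 - 2n^2 - 5.
Check: h(-1) = -7. ✓

h(n) = 5n^4 + 5n^3 - 2n^2 - 5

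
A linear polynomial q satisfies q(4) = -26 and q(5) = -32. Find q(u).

q(u) = -6u - 2

Using the Lagrange interpolation formula with nodes 4, 5:
  L_0(u) = (u - 5) / -1
  L_1(u) = (u - 4) / 1
Then q(u) = -26·L_0(u) - 32·L_1(u).
Expanding and collecting terms gives q(u) = -6u - 2.
Check: q(5) = -32. ✓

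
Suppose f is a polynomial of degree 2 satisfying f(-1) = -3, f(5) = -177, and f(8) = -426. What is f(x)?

Write f(x) = ax^2 + bx + c. Substituting each data point gives a linear system:
  a - b + c = -3
  25a + 5b + c = -177
  64a + 8b + c = -426
Solving the system yields a = -6, b = -5, c = -2.
So f(x) = -6x² - 5x - 2.
Check: f(-1) = -3. ✓

f(x) = -6x^2 - 5x - 2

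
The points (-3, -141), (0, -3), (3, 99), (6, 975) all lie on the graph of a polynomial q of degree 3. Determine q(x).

Write q(x) = ax^3 + bx^2 + cx + d. Substituting each data point gives a linear system:
  -27a + 9b - 3c + d = -141
  d = -3
  27a + 9b + 3c + d = 99
  216a + 36b + 6c + d = 975
Solving the system yields a = 5, b = -2, c = -5, d = -3.
So q(x) = 5x^3 - 2x^2 - 5x - 3.
Check: q(-3) = -141. ✓

q(x) = 5x^3 - 2x^2 - 5x - 3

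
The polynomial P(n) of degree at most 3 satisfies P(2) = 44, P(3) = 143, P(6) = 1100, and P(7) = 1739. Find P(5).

641

Write P(n) = an^3 + bn^2 + cn + d. Substituting each data point gives a linear system:
  8a + 4b + 2c + d = 44
  27a + 9b + 3c + d = 143
  216a + 36b + 6c + d = 1100
  343a + 49b + 7c + d = 1739
Solving the system yields a = 5, b = 0, c = 4, d = -4.
So P(n) = 5n^3 + 4n - 4.
Then P(5) = 641.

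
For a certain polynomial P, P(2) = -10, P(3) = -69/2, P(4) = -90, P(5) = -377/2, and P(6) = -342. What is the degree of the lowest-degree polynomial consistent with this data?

3

Forward differences of the values at t = 2, 3, 4, 5, 6:
  P  : -10  -69/2  -90  -377/2  -342
  Δ  : -49/2  -111/2  -197/2  -307/2
  Δ^2: -31  -43  -55
  Δ^3: -12  -12
  Δ^4: 0
The third differences are constant (-12) and nonzero, while all higher differences vanish, so the minimal degree is 3.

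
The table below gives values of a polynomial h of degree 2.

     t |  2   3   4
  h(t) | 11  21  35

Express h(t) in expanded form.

Write h(t) = at^2 + bt + c. Substituting each data point gives a linear system:
  4a + 2b + c = 11
  9a + 3b + c = 21
  16a + 4b + c = 35
Solving the system yields a = 2, b = 0, c = 3.
So h(t) = 2t² + 3.
Check: h(3) = 21. ✓

h(t) = 2t^2 + 3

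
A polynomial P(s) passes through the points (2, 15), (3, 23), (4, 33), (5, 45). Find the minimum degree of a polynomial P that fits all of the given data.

2

Forward differences of the values at s = 2, 3, 4, 5:
  P  : 15  23  33  45
  Δ  : 8  10  12
  Δ^2: 2  2
  Δ^3: 0
The second differences are constant (2) and nonzero, while all higher differences vanish, so the minimal degree is 2.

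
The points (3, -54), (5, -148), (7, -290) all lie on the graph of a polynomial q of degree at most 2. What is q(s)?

Using the Lagrange interpolation formula with nodes 3, 5, 7:
  L_0(s) = (s - 5)(s - 7) / 8
  L_1(s) = (s - 3)(s - 7) / -4
  L_2(s) = (s - 3)(s - 5) / 8
Then q(s) = -54·L_0(s) - 148·L_1(s) - 290·L_2(s).
Expanding and collecting terms gives q(s) = -6s² + s - 3.
Check: q(5) = -148. ✓

q(s) = -6s^2 + s - 3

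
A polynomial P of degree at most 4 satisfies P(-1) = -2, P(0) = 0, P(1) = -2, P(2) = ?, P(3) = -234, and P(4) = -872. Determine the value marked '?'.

On equispaced nodes a degree-4 polynomial has vanishing fifth forward difference, so
  - P(-1) + 5·P(0) - 10·P(1) + 10·P(2) - 5·P(3) + P(4) = 0.
Substituting the known values and solving for P(2):
  10·P(2) = -320
  P(2) = -32.

-32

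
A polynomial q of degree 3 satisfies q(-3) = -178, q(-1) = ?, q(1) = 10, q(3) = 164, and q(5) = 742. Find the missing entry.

On equispaced nodes a degree-3 polynomial has vanishing fourth forward difference, so
  q(-3) - 4·q(-1) + 6·q(1) - 4·q(3) + q(5) = 0.
Substituting the known values and solving for q(-1):
  -4·q(-1) = 32
  q(-1) = -8.

-8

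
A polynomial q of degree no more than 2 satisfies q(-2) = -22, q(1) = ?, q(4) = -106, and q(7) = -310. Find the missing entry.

-10

The 3 known points determine the degree-2 polynomial uniquely.
Write q(u) = au^2 + bu + c. Substituting each data point gives a linear system:
  4a - 2b + c = -22
  16a + 4b + c = -106
  49a + 7b + c = -310
Solving the system yields a = -6, b = -2, c = -2.
So q(u) = -6u^2 - 2u - 2.
Then q(1) = -10.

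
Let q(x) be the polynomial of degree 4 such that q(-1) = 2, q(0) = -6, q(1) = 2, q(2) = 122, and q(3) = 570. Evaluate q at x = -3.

282

Forward differences of the values at x = -1, 0, 1, 2, 3:
  q  : 2  -6  2  122  570
  Δ  : -8  8  120  448
  Δ^2: 16  112  328
  Δ^3: 96  216
  Δ^4: 120
The fourth differences are constant, confirming degree 4.
Interpolating (Newton forward form) and evaluating at x = -3 gives q(-3) = 282.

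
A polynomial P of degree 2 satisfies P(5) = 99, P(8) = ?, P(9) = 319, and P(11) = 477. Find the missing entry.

The 3 known points determine the degree-2 polynomial uniquely.
Write P(x) = ax^2 + bx + c. Substituting each data point gives a linear system:
  25a + 5b + c = 99
  81a + 9b + c = 319
  121a + 11b + c = 477
Solving the system yields a = 4, b = -1, c = 4.
So P(x) = 4x^2 - x + 4.
Then P(8) = 252.

252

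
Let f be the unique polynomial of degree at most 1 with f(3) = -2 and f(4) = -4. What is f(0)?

4

Using the Lagrange interpolation formula with nodes 3, 4:
  L_0(n) = (n - 4) / -1
  L_1(n) = (n - 3) / 1
Then f(n) = -2·L_0(n) - 4·L_1(n).
Expanding and collecting terms gives f(n) = -2n + 4.
Evaluating at n = 0: f(0) = 4.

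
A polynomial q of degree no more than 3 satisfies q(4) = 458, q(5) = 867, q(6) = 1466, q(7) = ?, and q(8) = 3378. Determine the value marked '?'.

The 4 known points determine the degree-3 polynomial uniquely.
Write q(n) = an^3 + bn^2 + cn + d. Substituting each data point gives a linear system:
  64a + 16b + 4c + d = 458
  125a + 25b + 5c + d = 867
  216a + 36b + 6c + d = 1466
  512a + 64b + 8c + d = 3378
Solving the system yields a = 6, b = 5, c = -2, d = 2.
So q(n) = 6n^3 + 5n^2 - 2n + 2.
Then q(7) = 2291.

2291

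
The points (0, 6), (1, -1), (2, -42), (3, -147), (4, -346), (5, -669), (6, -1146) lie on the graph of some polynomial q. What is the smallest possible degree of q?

3

Forward differences of the values at s = 0, 1, 2, 3, 4, 5, 6:
  q  : 6  -1  -42  -147  -346  -669  -1146
  Δ  : -7  -41  -105  -199  -323  -477
  Δ^2: -34  -64  -94  -124  -154
  Δ^3: -30  -30  -30  -30
  Δ^4: 0  0  0
  Δ^5: 0  0
  Δ^6: 0
The third differences are constant (-30) and nonzero, while all higher differences vanish, so the minimal degree is 3.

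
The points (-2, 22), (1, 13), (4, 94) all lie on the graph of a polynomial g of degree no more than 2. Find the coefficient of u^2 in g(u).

Write g(u) = au^2 + bu + c. Substituting each data point gives a linear system:
  4a - 2b + c = 22
  a + b + c = 13
  16a + 4b + c = 94
Solving the system yields a = 5, b = 2, c = 6.
So g(u) = 5u^2 + 2u + 6.
The leading coefficient is 5.

5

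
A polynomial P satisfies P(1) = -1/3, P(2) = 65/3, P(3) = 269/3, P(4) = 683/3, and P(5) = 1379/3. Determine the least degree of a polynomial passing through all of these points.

Forward differences of the values at x = 1, 2, 3, 4, 5:
  P  : -1/3  65/3  269/3  683/3  1379/3
  Δ  : 22  68  138  232
  Δ^2: 46  70  94
  Δ^3: 24  24
  Δ^4: 0
The third differences are constant (24) and nonzero, while all higher differences vanish, so the minimal degree is 3.

3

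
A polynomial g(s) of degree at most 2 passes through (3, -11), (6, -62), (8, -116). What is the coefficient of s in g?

Write g(s) = as^2 + bs + c. Substituting each data point gives a linear system:
  9a + 3b + c = -11
  36a + 6b + c = -62
  64a + 8b + c = -116
Solving the system yields a = -2, b = 1, c = 4.
So g(s) = -2s^2 + s + 4.
The coefficient of s is 1.

1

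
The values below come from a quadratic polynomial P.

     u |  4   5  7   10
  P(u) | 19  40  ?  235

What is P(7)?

100

The 3 known points determine the degree-2 polynomial uniquely.
Write P(u) = au^2 + bu + c. Substituting each data point gives a linear system:
  16a + 4b + c = 19
  25a + 5b + c = 40
  100a + 10b + c = 235
Solving the system yields a = 3, b = -6, c = -5.
So P(u) = 3u² - 6u - 5.
Then P(7) = 100.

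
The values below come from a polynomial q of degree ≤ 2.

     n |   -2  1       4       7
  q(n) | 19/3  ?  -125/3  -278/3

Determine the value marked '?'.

-26/3

The 3 known points determine the degree-2 polynomial uniquely.
Write q(n) = an^2 + bn + c. Substituting each data point gives a linear system:
  4a - 2b + c = 19/3
  16a + 4b + c = -125/3
  49a + 7b + c = -278/3
Solving the system yields a = -1, b = -6, c = -5/3.
So q(n) = -n^2 - 6n - 5/3.
Then q(1) = -26/3.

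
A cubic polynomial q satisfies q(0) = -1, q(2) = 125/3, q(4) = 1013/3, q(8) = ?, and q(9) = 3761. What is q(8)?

7949/3

The 4 known points determine the degree-3 polynomial uniquely.
Write q(x) = ax^3 + bx^2 + cx + d. Substituting each data point gives a linear system:
  d = -1
  8a + 4b + 2c + d = 125/3
  64a + 16b + 4c + d = 1013/3
  729a + 81b + 9c + d = 3761
Solving the system yields a = 5, b = 5/3, c = -2, d = -1.
So q(x) = 5x³ + (5/3)x² - 2x - 1.
Then q(8) = 7949/3.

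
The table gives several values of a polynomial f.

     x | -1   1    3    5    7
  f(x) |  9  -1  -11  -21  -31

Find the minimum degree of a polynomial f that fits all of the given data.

Forward differences of the values at x = -1, 1, 3, 5, 7:
  f  : 9  -1  -11  -21  -31
  Δ  : -10  -10  -10  -10
  Δ^2: 0  0  0
  Δ^3: 0  0
  Δ^4: 0
The first differences are constant (-10) and nonzero, while all higher differences vanish, so the minimal degree is 1.

1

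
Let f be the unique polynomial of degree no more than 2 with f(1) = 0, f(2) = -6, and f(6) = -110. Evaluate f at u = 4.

-42

Write f(u) = au^2 + bu + c. Substituting each data point gives a linear system:
  a + b + c = 0
  4a + 2b + c = -6
  36a + 6b + c = -110
Solving the system yields a = -4, b = 6, c = -2.
So f(u) = -4u² + 6u - 2.
Then f(4) = -42.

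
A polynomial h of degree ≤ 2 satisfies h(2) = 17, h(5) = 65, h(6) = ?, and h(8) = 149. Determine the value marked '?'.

The 3 known points determine the degree-2 polynomial uniquely.
Write h(x) = ax^2 + bx + c. Substituting each data point gives a linear system:
  4a + 2b + c = 17
  25a + 5b + c = 65
  64a + 8b + c = 149
Solving the system yields a = 2, b = 2, c = 5.
So h(x) = 2x^2 + 2x + 5.
Then h(6) = 89.

89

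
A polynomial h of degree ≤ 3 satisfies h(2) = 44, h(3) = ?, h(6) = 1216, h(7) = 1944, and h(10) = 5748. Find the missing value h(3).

The 4 known points determine the degree-3 polynomial uniquely.
Write h(u) = au^3 + bu^2 + cu + d. Substituting each data point gives a linear system:
  8a + 4b + 2c + d = 44
  216a + 36b + 6c + d = 1216
  343a + 49b + 7c + d = 1944
  1000a + 100b + 10c + d = 5748
Solving the system yields a = 6, b = -3, c = 5, d = -2.
So h(u) = 6u³ - 3u² + 5u - 2.
Then h(3) = 148.

148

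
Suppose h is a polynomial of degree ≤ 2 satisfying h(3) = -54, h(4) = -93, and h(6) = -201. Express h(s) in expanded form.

Write h(s) = as^2 + bs + c. Substituting each data point gives a linear system:
  9a + 3b + c = -54
  16a + 4b + c = -93
  36a + 6b + c = -201
Solving the system yields a = -5, b = -4, c = 3.
So h(s) = -5s² - 4s + 3.
Check: h(4) = -93. ✓

h(s) = -5s^2 - 4s + 3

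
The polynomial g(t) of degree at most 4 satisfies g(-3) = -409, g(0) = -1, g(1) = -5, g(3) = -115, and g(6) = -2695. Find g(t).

g(t) = -3t^4 + 6t^3 - 2t^2 - 5t - 1

Using the Lagrange interpolation formula with nodes -3, 0, 1, 3, 6:
  L_0(t) = t(t - 1)(t - 3)(t - 6) / 648
  L_1(t) = (t + 3)(t - 1)(t - 3)(t - 6) / -54
  L_2(t) = (t + 3)t(t - 3)(t - 6) / 40
  L_3(t) = (t + 3)t(t - 1)(t - 6) / -108
  L_4(t) = (t + 3)t(t - 1)(t - 3) / 810
Then g(t) = -409·L_0(t) - 1·L_1(t) - 5·L_2(t) - 115·L_3(t) - 2695·L_4(t).
Expanding and collecting terms gives g(t) = -3t^4 + 6t^3 - 2t^2 - 5t - 1.
Check: g(1) = -5. ✓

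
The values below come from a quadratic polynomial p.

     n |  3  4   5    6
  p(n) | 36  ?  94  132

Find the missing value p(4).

62

On equispaced nodes a degree-2 polynomial has vanishing third forward difference, so
  - p(3) + 3·p(4) - 3·p(5) + p(6) = 0.
Substituting the known values and solving for p(4):
  3·p(4) = 186
  p(4) = 62.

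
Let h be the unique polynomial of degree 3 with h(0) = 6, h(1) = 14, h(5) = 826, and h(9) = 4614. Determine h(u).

h(u) = 6u^3 + 3u^2 - u + 6

Using the Lagrange interpolation formula with nodes 0, 1, 5, 9:
  L_0(u) = (u - 1)(u - 5)(u - 9) / -45
  L_1(u) = u(u - 5)(u - 9) / 32
  L_2(u) = u(u - 1)(u - 9) / -80
  L_3(u) = u(u - 1)(u - 5) / 288
Then h(u) = 6·L_0(u) + 14·L_1(u) + 826·L_2(u) + 4614·L_3(u).
Expanding and collecting terms gives h(u) = 6u³ + 3u² - u + 6.
Check: h(1) = 14. ✓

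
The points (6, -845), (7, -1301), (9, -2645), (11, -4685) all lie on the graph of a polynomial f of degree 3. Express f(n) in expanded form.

Write f(n) = an^3 + bn^2 + cn + d. Substituting each data point gives a linear system:
  216a + 36b + 6c + d = -845
  343a + 49b + 7c + d = -1301
  729a + 81b + 9c + d = -2645
  1331a + 121b + 11c + d = -4685
Solving the system yields a = -3, b = -6, c = 3, d = 1.
So f(n) = -3n^3 - 6n^2 + 3n + 1.
Check: f(6) = -845. ✓

f(n) = -3n^3 - 6n^2 + 3n + 1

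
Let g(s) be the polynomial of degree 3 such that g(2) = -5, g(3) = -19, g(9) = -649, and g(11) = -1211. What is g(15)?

Using the Lagrange interpolation formula with nodes 2, 3, 9, 11:
  L_0(s) = (s - 3)(s - 9)(s - 11) / -63
  L_1(s) = (s - 2)(s - 9)(s - 11) / 48
  L_2(s) = (s - 2)(s - 3)(s - 11) / -84
  L_3(s) = (s - 2)(s - 3)(s - 9) / 144
Then g(s) = -5·L_0(s) - 19·L_1(s) - 649·L_2(s) - 1211·L_3(s).
Expanding and collecting terms gives g(s) = -s^3 + s^2 - 1.
Evaluating at s = 15: g(15) = -3151.

-3151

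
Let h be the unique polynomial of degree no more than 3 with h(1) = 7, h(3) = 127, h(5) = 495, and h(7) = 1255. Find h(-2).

-23

Using the Lagrange interpolation formula with nodes 1, 3, 5, 7:
  L_0(t) = (t - 3)(t - 5)(t - 7) / -48
  L_1(t) = (t - 1)(t - 5)(t - 7) / 16
  L_2(t) = (t - 1)(t - 3)(t - 7) / -16
  L_3(t) = (t - 1)(t - 3)(t - 5) / 48
Then h(t) = 7·L_0(t) + 127·L_1(t) + 495·L_2(t) + 1255·L_3(t).
Expanding and collecting terms gives h(t) = 3t^3 + 4t^2 + 5t - 5.
Evaluating at t = -2: h(-2) = -23.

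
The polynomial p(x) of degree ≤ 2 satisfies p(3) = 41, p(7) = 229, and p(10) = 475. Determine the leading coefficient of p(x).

5

Write p(x) = ax^2 + bx + c. Substituting each data point gives a linear system:
  9a + 3b + c = 41
  49a + 7b + c = 229
  100a + 10b + c = 475
Solving the system yields a = 5, b = -3, c = 5.
So p(x) = 5x^2 - 3x + 5.
The leading coefficient is 5.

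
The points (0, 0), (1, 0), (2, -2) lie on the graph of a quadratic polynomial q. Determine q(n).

q(n) = -n^2 + n

Write q(n) = an^2 + bn + c. Substituting each data point gives a linear system:
  c = 0
  a + b + c = 0
  4a + 2b + c = -2
Solving the system yields a = -1, b = 1, c = 0.
So q(n) = -n^2 + n.
Check: q(1) = 0. ✓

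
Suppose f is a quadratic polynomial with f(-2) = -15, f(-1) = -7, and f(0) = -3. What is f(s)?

f(s) = -2s^2 + 2s - 3

Write f(s) = as^2 + bs + c. Substituting each data point gives a linear system:
  4a - 2b + c = -15
  a - b + c = -7
  c = -3
Solving the system yields a = -2, b = 2, c = -3.
So f(s) = -2s^2 + 2s - 3.
Check: f(-2) = -15. ✓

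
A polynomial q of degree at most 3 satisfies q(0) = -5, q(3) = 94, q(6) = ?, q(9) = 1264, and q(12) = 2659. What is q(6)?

463

On equispaced nodes a degree-3 polynomial has vanishing fourth forward difference, so
  q(0) - 4·q(3) + 6·q(6) - 4·q(9) + q(12) = 0.
Substituting the known values and solving for q(6):
  6·q(6) = 2778
  q(6) = 463.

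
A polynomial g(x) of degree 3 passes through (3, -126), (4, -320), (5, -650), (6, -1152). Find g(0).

Forward differences of the values at x = 3, 4, 5, 6:
  g  : -126  -320  -650  -1152
  Δ  : -194  -330  -502
  Δ^2: -136  -172
  Δ^3: -36
The third differences are constant, confirming degree 3.
Interpolating (Newton forward form) and evaluating at x = 0 gives g(0) = 0.

0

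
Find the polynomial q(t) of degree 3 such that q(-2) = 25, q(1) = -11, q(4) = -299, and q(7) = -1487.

Write q(t) = at^3 + bt^2 + ct + d. Substituting each data point gives a linear system:
  -8a + 4b - 2c + d = 25
  a + b + c + d = -11
  64a + 16b + 4c + d = -299
  343a + 49b + 7c + d = -1487
Solving the system yields a = -4, b = -2, c = -2, d = -3.
So q(t) = -4t³ - 2t² - 2t - 3.
Check: q(-2) = 25. ✓

q(t) = -4t^3 - 2t^2 - 2t - 3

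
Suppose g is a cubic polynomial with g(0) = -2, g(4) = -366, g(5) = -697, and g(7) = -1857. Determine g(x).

Write g(x) = ax^3 + bx^2 + cx + d. Substituting each data point gives a linear system:
  d = -2
  64a + 16b + 4c + d = -366
  125a + 25b + 5c + d = -697
  343a + 49b + 7c + d = -1857
Solving the system yields a = -5, b = -3, c = 1, d = -2.
So g(x) = -5x³ - 3x² + x - 2.
Check: g(4) = -366. ✓

g(x) = -5x^3 - 3x^2 + x - 2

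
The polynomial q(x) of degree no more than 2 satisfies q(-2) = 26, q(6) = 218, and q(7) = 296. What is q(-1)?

8

Write q(x) = ax^2 + bx + c. Substituting each data point gives a linear system:
  4a - 2b + c = 26
  36a + 6b + c = 218
  49a + 7b + c = 296
Solving the system yields a = 6, b = 0, c = 2.
So q(x) = 6x² + 2.
Then q(-1) = 8.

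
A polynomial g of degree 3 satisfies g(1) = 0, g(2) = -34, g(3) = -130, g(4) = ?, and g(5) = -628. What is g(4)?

On equispaced nodes a degree-3 polynomial has vanishing fourth forward difference, so
  g(1) - 4·g(2) + 6·g(3) - 4·g(4) + g(5) = 0.
Substituting the known values and solving for g(4):
  -4·g(4) = 1272
  g(4) = -318.

-318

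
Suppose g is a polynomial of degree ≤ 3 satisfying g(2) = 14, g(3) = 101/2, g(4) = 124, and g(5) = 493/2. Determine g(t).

g(t) = 2t^3 + (1/2)t^2 - 4t + 4

Write g(t) = at^3 + bt^2 + ct + d. Substituting each data point gives a linear system:
  8a + 4b + 2c + d = 14
  27a + 9b + 3c + d = 101/2
  64a + 16b + 4c + d = 124
  125a + 25b + 5c + d = 493/2
Solving the system yields a = 2, b = 1/2, c = -4, d = 4.
So g(t) = 2t^3 + (1/2)t^2 - 4t + 4.
Check: g(2) = 14. ✓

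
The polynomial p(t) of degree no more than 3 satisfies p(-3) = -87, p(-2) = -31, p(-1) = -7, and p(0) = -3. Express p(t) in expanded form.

p(t) = 2t^3 - 4t^2 - 2t - 3

Using the Lagrange interpolation formula with nodes -3, -2, -1, 0:
  L_0(t) = (t + 2)(t + 1)t / -6
  L_1(t) = (t + 3)(t + 1)t / 2
  L_2(t) = (t + 3)(t + 2)t / -2
  L_3(t) = (t + 3)(t + 2)(t + 1) / 6
Then p(t) = -87·L_0(t) - 31·L_1(t) - 7·L_2(t) - 3·L_3(t).
Expanding and collecting terms gives p(t) = 2t³ - 4t² - 2t - 3.
Check: p(0) = -3. ✓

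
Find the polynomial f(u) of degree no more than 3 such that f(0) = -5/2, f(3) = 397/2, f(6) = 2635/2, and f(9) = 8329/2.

Write f(u) = au^3 + bu^2 + cu + d. Substituting each data point gives a linear system:
  d = -5/2
  27a + 9b + 3c + d = 397/2
  216a + 36b + 6c + d = 2635/2
  729a + 81b + 9c + d = 8329/2
Solving the system yields a = 5, b = 6, c = 4, d = -5/2.
So f(u) = 5u^3 + 6u^2 + 4u - 5/2.
Check: f(9) = 8329/2. ✓

f(u) = 5u^3 + 6u^2 + 4u - 5/2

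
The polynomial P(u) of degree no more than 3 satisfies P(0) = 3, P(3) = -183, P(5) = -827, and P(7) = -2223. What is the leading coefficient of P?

Write P(u) = au^3 + bu^2 + cu + d. Substituting each data point gives a linear system:
  d = 3
  27a + 9b + 3c + d = -183
  125a + 25b + 5c + d = -827
  343a + 49b + 7c + d = -2223
Solving the system yields a = -6, b = -4, c = 4, d = 3.
So P(u) = -6u³ - 4u² + 4u + 3.
The leading coefficient is -6.

-6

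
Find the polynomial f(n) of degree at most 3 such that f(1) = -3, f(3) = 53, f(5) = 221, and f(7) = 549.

f(n) = n^3 + 5n^2 - 5n - 4

Write f(n) = an^3 + bn^2 + cn + d. Substituting each data point gives a linear system:
  a + b + c + d = -3
  27a + 9b + 3c + d = 53
  125a + 25b + 5c + d = 221
  343a + 49b + 7c + d = 549
Solving the system yields a = 1, b = 5, c = -5, d = -4.
So f(n) = n³ + 5n² - 5n - 4.
Check: f(5) = 221. ✓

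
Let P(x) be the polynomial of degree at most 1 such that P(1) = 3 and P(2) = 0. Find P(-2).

Using the Lagrange interpolation formula with nodes 1, 2:
  L_0(x) = (x - 2) / -1
  L_1(x) = (x - 1) / 1
Then P(x) = 3·L_0(x) + 0·L_1(x).
Expanding and collecting terms gives P(x) = -3x + 6.
Evaluating at x = -2: P(-2) = 12.

12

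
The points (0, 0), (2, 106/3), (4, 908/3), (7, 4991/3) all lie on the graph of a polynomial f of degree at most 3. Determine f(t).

f(t) = 5t^3 - t^2 - (1/3)t

Write f(t) = at^3 + bt^2 + ct + d. Substituting each data point gives a linear system:
  d = 0
  8a + 4b + 2c + d = 106/3
  64a + 16b + 4c + d = 908/3
  343a + 49b + 7c + d = 4991/3
Solving the system yields a = 5, b = -1, c = -1/3, d = 0.
So f(t) = 5t^3 - t^2 - (1/3)t.
Check: f(7) = 4991/3. ✓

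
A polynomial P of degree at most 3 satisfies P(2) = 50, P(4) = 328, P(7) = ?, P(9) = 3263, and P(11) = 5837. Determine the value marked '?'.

The 4 known points determine the degree-3 polynomial uniquely.
Write P(x) = ax^3 + bx^2 + cx + d. Substituting each data point gives a linear system:
  8a + 4b + 2c + d = 50
  64a + 16b + 4c + d = 328
  729a + 81b + 9c + d = 3263
  1331a + 121b + 11c + d = 5837
Solving the system yields a = 4, b = 4, c = 3, d = -4.
So P(x) = 4x^3 + 4x^2 + 3x - 4.
Then P(7) = 1585.

1585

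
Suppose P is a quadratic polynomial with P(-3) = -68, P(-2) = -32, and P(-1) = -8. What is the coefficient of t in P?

6

Write P(t) = at^2 + bt + c. Substituting each data point gives a linear system:
  9a - 3b + c = -68
  4a - 2b + c = -32
  a - b + c = -8
Solving the system yields a = -6, b = 6, c = 4.
So P(t) = -6t^2 + 6t + 4.
The coefficient of t is 6.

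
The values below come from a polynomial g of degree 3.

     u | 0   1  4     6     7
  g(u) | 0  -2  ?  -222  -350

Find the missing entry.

-68

The 4 known points determine the degree-3 polynomial uniquely.
Write g(u) = au^3 + bu^2 + cu + d. Substituting each data point gives a linear system:
  d = 0
  a + b + c + d = -2
  216a + 36b + 6c + d = -222
  343a + 49b + 7c + d = -350
Solving the system yields a = -1, b = 0, c = -1, d = 0.
So g(u) = -u^3 - u.
Then g(4) = -68.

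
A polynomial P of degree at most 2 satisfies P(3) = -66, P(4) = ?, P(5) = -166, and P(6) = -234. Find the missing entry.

-110

The 3 known points determine the degree-2 polynomial uniquely.
Write P(u) = au^2 + bu + c. Substituting each data point gives a linear system:
  9a + 3b + c = -66
  25a + 5b + c = -166
  36a + 6b + c = -234
Solving the system yields a = -6, b = -2, c = -6.
So P(u) = -6u² - 2u - 6.
Then P(4) = -110.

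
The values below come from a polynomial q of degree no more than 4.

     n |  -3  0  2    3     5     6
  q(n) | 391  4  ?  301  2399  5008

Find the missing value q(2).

The 5 known points determine the degree-4 polynomial uniquely.
Write q(n) = an^4 + bn^3 + cn^2 + dn + e. Substituting each data point gives a linear system:
  81a - 27b + 9c - 3d + e = 391
  e = 4
  81a + 27b + 9c + 3d + e = 301
  625a + 125b + 25c + 5d + e = 2399
  1296a + 216b + 36c + 6d + e = 5008
Solving the system yields a = 4, b = -1, c = 2, d = -6, e = 4.
So q(n) = 4n⁴ - n³ + 2n² - 6n + 4.
Then q(2) = 56.

56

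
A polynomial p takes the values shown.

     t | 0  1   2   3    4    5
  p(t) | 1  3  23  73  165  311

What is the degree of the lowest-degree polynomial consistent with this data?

3

Forward differences of the values at t = 0, 1, 2, 3, 4, 5:
  p  : 1  3  23  73  165  311
  Δ  : 2  20  50  92  146
  Δ^2: 18  30  42  54
  Δ^3: 12  12  12
  Δ^4: 0  0
  Δ^5: 0
The third differences are constant (12) and nonzero, while all higher differences vanish, so the minimal degree is 3.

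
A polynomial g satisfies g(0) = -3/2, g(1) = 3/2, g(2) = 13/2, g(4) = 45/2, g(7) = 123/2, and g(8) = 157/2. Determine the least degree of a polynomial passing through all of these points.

2

Divided differences on the nodes 0, 1, 2, 4, 7, 8:
  order 0: -3/2  3/2  13/2  45/2  123/2  157/2
  order 1: 3  5  8  13  17
  order 2: 1  1  1  1
  order 3: 0  0  0
  order 4: 0  0
  order 5: 0
The order-2 divided differences are all 1 (nonzero) and every higher order vanishes, so the data lies on a polynomial of degree exactly 2.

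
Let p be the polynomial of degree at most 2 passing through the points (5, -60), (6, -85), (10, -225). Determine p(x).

Write p(x) = ax^2 + bx + c. Substituting each data point gives a linear system:
  25a + 5b + c = -60
  36a + 6b + c = -85
  100a + 10b + c = -225
Solving the system yields a = -2, b = -3, c = 5.
So p(x) = -2x^2 - 3x + 5.
Check: p(6) = -85. ✓

p(x) = -2x^2 - 3x + 5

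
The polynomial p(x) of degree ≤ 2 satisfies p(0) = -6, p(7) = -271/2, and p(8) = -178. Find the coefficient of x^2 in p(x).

Write p(x) = ax^2 + bx + c. Substituting each data point gives a linear system:
  c = -6
  49a + 7b + c = -271/2
  64a + 8b + c = -178
Solving the system yields a = -3, b = 5/2, c = -6.
So p(x) = -3x^2 + (5/2)x - 6.
The leading coefficient is -3.

-3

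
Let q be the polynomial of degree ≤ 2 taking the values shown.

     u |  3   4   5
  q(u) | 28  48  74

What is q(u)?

Write q(u) = au^2 + bu + c. Substituting each data point gives a linear system:
  9a + 3b + c = 28
  16a + 4b + c = 48
  25a + 5b + c = 74
Solving the system yields a = 3, b = -1, c = 4.
So q(u) = 3u^2 - u + 4.
Check: q(5) = 74. ✓

q(u) = 3u^2 - u + 4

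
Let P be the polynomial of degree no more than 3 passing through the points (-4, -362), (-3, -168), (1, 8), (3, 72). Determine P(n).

P(n) = 4n^3 - 6n^2 + 4n + 6

Write P(n) = an^3 + bn^2 + cn + d. Substituting each data point gives a linear system:
  -64a + 16b - 4c + d = -362
  -27a + 9b - 3c + d = -168
  a + b + c + d = 8
  27a + 9b + 3c + d = 72
Solving the system yields a = 4, b = -6, c = 4, d = 6.
So P(n) = 4n³ - 6n² + 4n + 6.
Check: P(1) = 8. ✓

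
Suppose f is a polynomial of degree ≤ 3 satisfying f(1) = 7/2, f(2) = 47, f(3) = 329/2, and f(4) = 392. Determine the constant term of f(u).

Write f(u) = au^3 + bu^2 + cu + d. Substituting each data point gives a linear system:
  a + b + c + d = 7/2
  8a + 4b + 2c + d = 47
  27a + 9b + 3c + d = 329/2
  64a + 16b + 4c + d = 392
Solving the system yields a = 6, b = 1, c = -3/2, d = -2.
So f(u) = 6u^3 + u^2 - (3/2)u - 2.
The constant term is -2.

-2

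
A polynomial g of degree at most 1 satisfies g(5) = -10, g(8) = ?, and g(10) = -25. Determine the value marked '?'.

-19

The 2 known points determine the degree-1 polynomial uniquely.
Write g(s) = as + b. Substituting each data point gives a linear system:
  5a + b = -10
  10a + b = -25
Solving the system yields a = -3, b = 5.
So g(s) = -3s + 5.
Then g(8) = -19.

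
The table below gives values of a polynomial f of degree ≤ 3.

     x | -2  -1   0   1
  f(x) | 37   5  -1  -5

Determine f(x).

Write f(x) = ax^3 + bx^2 + cx + d. Substituting each data point gives a linear system:
  -8a + 4b - 2c + d = 37
  -a + b - c + d = 5
  d = -1
  a + b + c + d = -5
Solving the system yields a = -4, b = 1, c = -1, d = -1.
So f(x) = -4x³ + x² - x - 1.
Check: f(-2) = 37. ✓

f(x) = -4x^3 + x^2 - x - 1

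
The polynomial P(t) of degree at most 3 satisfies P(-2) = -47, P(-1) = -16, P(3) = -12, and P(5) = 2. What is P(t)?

P(t) = t^3 - 6t^2 + 6t - 3

Write P(t) = at^3 + bt^2 + ct + d. Substituting each data point gives a linear system:
  -8a + 4b - 2c + d = -47
  -a + b - c + d = -16
  27a + 9b + 3c + d = -12
  125a + 25b + 5c + d = 2
Solving the system yields a = 1, b = -6, c = 6, d = -3.
So P(t) = t³ - 6t² + 6t - 3.
Check: P(5) = 2. ✓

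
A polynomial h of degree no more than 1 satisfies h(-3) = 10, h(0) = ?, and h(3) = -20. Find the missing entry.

-5

The 2 known points determine the degree-1 polynomial uniquely.
Write h(t) = at + b. Substituting each data point gives a linear system:
  -3a + b = 10
  3a + b = -20
Solving the system yields a = -5, b = -5.
So h(t) = -5t - 5.
Then h(0) = -5.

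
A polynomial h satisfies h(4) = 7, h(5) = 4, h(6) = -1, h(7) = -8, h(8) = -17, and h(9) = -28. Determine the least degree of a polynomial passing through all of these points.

Forward differences of the values at s = 4, 5, 6, 7, 8, 9:
  h  : 7  4  -1  -8  -17  -28
  Δ  : -3  -5  -7  -9  -11
  Δ^2: -2  -2  -2  -2
  Δ^3: 0  0  0
  Δ^4: 0  0
  Δ^5: 0
The second differences are constant (-2) and nonzero, while all higher differences vanish, so the minimal degree is 2.

2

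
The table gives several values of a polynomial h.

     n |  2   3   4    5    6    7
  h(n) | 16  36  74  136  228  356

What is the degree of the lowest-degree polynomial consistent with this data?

3

Forward differences of the values at n = 2, 3, 4, 5, 6, 7:
  h  : 16  36  74  136  228  356
  Δ  : 20  38  62  92  128
  Δ^2: 18  24  30  36
  Δ^3: 6  6  6
  Δ^4: 0  0
  Δ^5: 0
The third differences are constant (6) and nonzero, while all higher differences vanish, so the minimal degree is 3.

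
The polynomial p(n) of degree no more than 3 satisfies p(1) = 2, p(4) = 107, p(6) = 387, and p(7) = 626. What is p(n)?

p(n) = 2n^3 - n^2 - 2n + 3

Write p(n) = an^3 + bn^2 + cn + d. Substituting each data point gives a linear system:
  a + b + c + d = 2
  64a + 16b + 4c + d = 107
  216a + 36b + 6c + d = 387
  343a + 49b + 7c + d = 626
Solving the system yields a = 2, b = -1, c = -2, d = 3.
So p(n) = 2n^3 - n^2 - 2n + 3.
Check: p(7) = 626. ✓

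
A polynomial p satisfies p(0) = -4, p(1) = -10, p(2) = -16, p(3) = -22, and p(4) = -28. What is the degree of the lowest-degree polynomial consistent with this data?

Forward differences of the values at s = 0, 1, 2, 3, 4:
  p  : -4  -10  -16  -22  -28
  Δ  : -6  -6  -6  -6
  Δ^2: 0  0  0
  Δ^3: 0  0
  Δ^4: 0
The first differences are constant (-6) and nonzero, while all higher differences vanish, so the minimal degree is 1.

1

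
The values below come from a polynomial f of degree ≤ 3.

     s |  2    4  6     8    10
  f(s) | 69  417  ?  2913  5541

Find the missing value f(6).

The 4 known points determine the degree-3 polynomial uniquely.
Write f(s) = as^3 + bs^2 + cs + d. Substituting each data point gives a linear system:
  8a + 4b + 2c + d = 69
  64a + 16b + 4c + d = 417
  512a + 64b + 8c + d = 2913
  1000a + 100b + 10c + d = 5541
Solving the system yields a = 5, b = 5, c = 4, d = 1.
So f(s) = 5s³ + 5s² + 4s + 1.
Then f(6) = 1285.

1285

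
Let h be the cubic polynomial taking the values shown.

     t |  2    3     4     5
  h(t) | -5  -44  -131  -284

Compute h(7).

-860

Using the Lagrange interpolation formula with nodes 2, 3, 4, 5:
  L_0(t) = (t - 3)(t - 4)(t - 5) / -6
  L_1(t) = (t - 2)(t - 4)(t - 5) / 2
  L_2(t) = (t - 2)(t - 3)(t - 5) / -2
  L_3(t) = (t - 2)(t - 3)(t - 4) / 6
Then h(t) = -5·L_0(t) - 44·L_1(t) - 131·L_2(t) - 284·L_3(t).
Expanding and collecting terms gives h(t) = -3t³ + 3t² + 3t + 1.
Evaluating at t = 7: h(7) = -860.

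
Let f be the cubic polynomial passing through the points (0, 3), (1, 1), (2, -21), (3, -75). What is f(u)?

Write f(u) = au^3 + bu^2 + cu + d. Substituting each data point gives a linear system:
  d = 3
  a + b + c + d = 1
  8a + 4b + 2c + d = -21
  27a + 9b + 3c + d = -75
Solving the system yields a = -2, b = -4, c = 4, d = 3.
So f(u) = -2u³ - 4u² + 4u + 3.
Check: f(0) = 3. ✓

f(u) = -2u^3 - 4u^2 + 4u + 3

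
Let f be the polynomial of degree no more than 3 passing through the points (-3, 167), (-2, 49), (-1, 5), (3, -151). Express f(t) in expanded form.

f(t) = -6t^3 + t^2 + t - 1

Using the Lagrange interpolation formula with nodes -3, -2, -1, 3:
  L_0(t) = (t + 2)(t + 1)(t - 3) / -12
  L_1(t) = (t + 3)(t + 1)(t - 3) / 5
  L_2(t) = (t + 3)(t + 2)(t - 3) / -8
  L_3(t) = (t + 3)(t + 2)(t + 1) / 120
Then f(t) = 167·L_0(t) + 49·L_1(t) + 5·L_2(t) - 151·L_3(t).
Expanding and collecting terms gives f(t) = -6t^3 + t^2 + t - 1.
Check: f(-2) = 49. ✓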